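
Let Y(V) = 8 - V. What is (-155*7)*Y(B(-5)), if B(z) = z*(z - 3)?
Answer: 34720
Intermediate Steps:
B(z) = z*(-3 + z)
(-155*7)*Y(B(-5)) = (-155*7)*(8 - (-5)*(-3 - 5)) = -1085*(8 - (-5)*(-8)) = -1085*(8 - 1*40) = -1085*(8 - 40) = -1085*(-32) = 34720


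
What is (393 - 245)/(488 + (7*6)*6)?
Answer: ⅕ ≈ 0.20000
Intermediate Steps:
(393 - 245)/(488 + (7*6)*6) = 148/(488 + 42*6) = 148/(488 + 252) = 148/740 = 148*(1/740) = ⅕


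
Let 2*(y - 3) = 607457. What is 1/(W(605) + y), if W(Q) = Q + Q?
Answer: 2/609883 ≈ 3.2793e-6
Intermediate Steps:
W(Q) = 2*Q
y = 607463/2 (y = 3 + (½)*607457 = 3 + 607457/2 = 607463/2 ≈ 3.0373e+5)
1/(W(605) + y) = 1/(2*605 + 607463/2) = 1/(1210 + 607463/2) = 1/(609883/2) = 2/609883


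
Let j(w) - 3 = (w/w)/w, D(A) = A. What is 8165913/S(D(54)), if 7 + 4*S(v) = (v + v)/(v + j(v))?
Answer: -100571384508/15721 ≈ -6.3973e+6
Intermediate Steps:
j(w) = 3 + 1/w (j(w) = 3 + (w/w)/w = 3 + 1/w)
S(v) = -7/4 + v/(2*(3 + v + 1/v)) (S(v) = -7/4 + ((v + v)/(v + (3 + 1/v)))/4 = -7/4 + ((2*v)/(3 + v + 1/v))/4 = -7/4 + (2*v/(3 + v + 1/v))/4 = -7/4 + v/(2*(3 + v + 1/v)))
8165913/S(D(54)) = 8165913/(((-7 - 21*54 - 5*54²)/(4*(1 + 54² + 3*54)))) = 8165913/(((-7 - 1134 - 5*2916)/(4*(1 + 2916 + 162)))) = 8165913/(((¼)*(-7 - 1134 - 14580)/3079)) = 8165913/(((¼)*(1/3079)*(-15721))) = 8165913/(-15721/12316) = 8165913*(-12316/15721) = -100571384508/15721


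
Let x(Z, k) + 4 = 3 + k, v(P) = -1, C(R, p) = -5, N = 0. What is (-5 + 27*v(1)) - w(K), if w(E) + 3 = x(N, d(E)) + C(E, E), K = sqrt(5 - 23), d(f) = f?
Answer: -23 - 3*I*sqrt(2) ≈ -23.0 - 4.2426*I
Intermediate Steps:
K = 3*I*sqrt(2) (K = sqrt(-18) = 3*I*sqrt(2) ≈ 4.2426*I)
x(Z, k) = -1 + k (x(Z, k) = -4 + (3 + k) = -1 + k)
w(E) = -9 + E (w(E) = -3 + ((-1 + E) - 5) = -3 + (-6 + E) = -9 + E)
(-5 + 27*v(1)) - w(K) = (-5 + 27*(-1)) - (-9 + 3*I*sqrt(2)) = (-5 - 27) + (9 - 3*I*sqrt(2)) = -32 + (9 - 3*I*sqrt(2)) = -23 - 3*I*sqrt(2)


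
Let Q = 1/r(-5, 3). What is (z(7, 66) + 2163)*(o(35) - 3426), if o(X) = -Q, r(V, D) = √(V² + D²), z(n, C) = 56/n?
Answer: -7437846 - 2171*√34/34 ≈ -7.4382e+6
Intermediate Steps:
r(V, D) = √(D² + V²)
Q = √34/34 (Q = 1/(√(3² + (-5)²)) = 1/(√(9 + 25)) = 1/(√34) = √34/34 ≈ 0.17150)
o(X) = -√34/34
(z(7, 66) + 2163)*(o(35) - 3426) = (56/7 + 2163)*(-√34/34 - 3426) = (56*(⅐) + 2163)*(-3426 - √34/34) = (8 + 2163)*(-3426 - √34/34) = 2171*(-3426 - √34/34) = -7437846 - 2171*√34/34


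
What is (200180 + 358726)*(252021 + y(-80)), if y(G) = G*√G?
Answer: 140856049026 - 178849920*I*√5 ≈ 1.4086e+11 - 3.9992e+8*I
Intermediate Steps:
y(G) = G^(3/2)
(200180 + 358726)*(252021 + y(-80)) = (200180 + 358726)*(252021 + (-80)^(3/2)) = 558906*(252021 - 320*I*√5) = 140856049026 - 178849920*I*√5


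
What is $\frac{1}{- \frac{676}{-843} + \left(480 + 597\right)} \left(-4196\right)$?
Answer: $- \frac{3537228}{908587} \approx -3.8931$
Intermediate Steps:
$\frac{1}{- \frac{676}{-843} + \left(480 + 597\right)} \left(-4196\right) = \frac{1}{\left(-676\right) \left(- \frac{1}{843}\right) + 1077} \left(-4196\right) = \frac{1}{\frac{676}{843} + 1077} \left(-4196\right) = \frac{1}{\frac{908587}{843}} \left(-4196\right) = \frac{843}{908587} \left(-4196\right) = - \frac{3537228}{908587}$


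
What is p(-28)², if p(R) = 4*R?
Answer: 12544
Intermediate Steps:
p(-28)² = (4*(-28))² = (-112)² = 12544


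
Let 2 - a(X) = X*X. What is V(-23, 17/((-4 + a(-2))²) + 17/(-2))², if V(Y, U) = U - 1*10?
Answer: 421201/1296 ≈ 325.00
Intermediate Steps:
a(X) = 2 - X² (a(X) = 2 - X*X = 2 - X²)
V(Y, U) = -10 + U (V(Y, U) = U - 10 = -10 + U)
V(-23, 17/((-4 + a(-2))²) + 17/(-2))² = (-10 + (17/((-4 + (2 - 1*(-2)²))²) + 17/(-2)))² = (-10 + (17/((-4 + (2 - 1*4))²) + 17*(-½)))² = (-10 + (17/((-4 + (2 - 4))²) - 17/2))² = (-10 + (17/((-4 - 2)²) - 17/2))² = (-10 + (17/((-6)²) - 17/2))² = (-10 + (17/36 - 17/2))² = (-10 - 289/36)² = (-649/36)² = 421201/1296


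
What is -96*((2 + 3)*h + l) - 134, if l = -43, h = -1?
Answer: 4474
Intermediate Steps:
-96*((2 + 3)*h + l) - 134 = -96*((2 + 3)*(-1) - 43) - 134 = -96*(5*(-1) - 43) - 134 = -96*(-5 - 43) - 134 = -96*(-48) - 134 = 4608 - 134 = 4474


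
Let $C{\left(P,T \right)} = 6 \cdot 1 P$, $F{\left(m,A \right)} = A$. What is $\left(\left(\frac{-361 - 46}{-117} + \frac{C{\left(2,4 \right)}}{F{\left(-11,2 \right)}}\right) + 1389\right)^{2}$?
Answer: $\frac{26772158884}{13689} \approx 1.9557 \cdot 10^{6}$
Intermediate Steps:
$C{\left(P,T \right)} = 6 P$
$\left(\left(\frac{-361 - 46}{-117} + \frac{C{\left(2,4 \right)}}{F{\left(-11,2 \right)}}\right) + 1389\right)^{2} = \left(\left(\frac{-361 - 46}{-117} + \frac{6 \cdot 2}{2}\right) + 1389\right)^{2} = \left(\left(\left(-361 - 46\right) \left(- \frac{1}{117}\right) + 12 \cdot \frac{1}{2}\right) + 1389\right)^{2} = \left(\left(\left(-407\right) \left(- \frac{1}{117}\right) + 6\right) + 1389\right)^{2} = \left(\left(\frac{407}{117} + 6\right) + 1389\right)^{2} = \left(\frac{1109}{117} + 1389\right)^{2} = \left(\frac{163622}{117}\right)^{2} = \frac{26772158884}{13689}$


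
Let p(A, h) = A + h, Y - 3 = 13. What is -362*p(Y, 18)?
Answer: -12308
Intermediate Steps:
Y = 16 (Y = 3 + 13 = 16)
-362*p(Y, 18) = -362*(16 + 18) = -362*34 = -12308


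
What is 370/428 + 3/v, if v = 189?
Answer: 11869/13482 ≈ 0.88036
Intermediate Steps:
370/428 + 3/v = 370/428 + 3/189 = 370*(1/428) + 3*(1/189) = 185/214 + 1/63 = 11869/13482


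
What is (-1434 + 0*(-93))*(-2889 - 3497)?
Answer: 9157524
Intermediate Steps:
(-1434 + 0*(-93))*(-2889 - 3497) = (-1434 + 0)*(-6386) = -1434*(-6386) = 9157524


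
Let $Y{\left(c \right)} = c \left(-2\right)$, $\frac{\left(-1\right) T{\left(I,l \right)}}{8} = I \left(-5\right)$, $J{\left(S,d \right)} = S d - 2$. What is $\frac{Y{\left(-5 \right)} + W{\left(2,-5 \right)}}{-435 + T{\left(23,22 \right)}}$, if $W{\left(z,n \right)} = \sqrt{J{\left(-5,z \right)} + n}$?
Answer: $\frac{2}{97} + \frac{i \sqrt{17}}{485} \approx 0.020619 + 0.0085012 i$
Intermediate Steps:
$J{\left(S,d \right)} = -2 + S d$
$T{\left(I,l \right)} = 40 I$ ($T{\left(I,l \right)} = - 8 I \left(-5\right) = - 8 \left(- 5 I\right) = 40 I$)
$Y{\left(c \right)} = - 2 c$
$W{\left(z,n \right)} = \sqrt{-2 + n - 5 z}$ ($W{\left(z,n \right)} = \sqrt{\left(-2 - 5 z\right) + n} = \sqrt{-2 + n - 5 z}$)
$\frac{Y{\left(-5 \right)} + W{\left(2,-5 \right)}}{-435 + T{\left(23,22 \right)}} = \frac{\left(-2\right) \left(-5\right) + \sqrt{-2 - 5 - 10}}{-435 + 40 \cdot 23} = \frac{10 + \sqrt{-2 - 5 - 10}}{-435 + 920} = \frac{10 + \sqrt{-17}}{485} = \left(10 + i \sqrt{17}\right) \frac{1}{485} = \frac{2}{97} + \frac{i \sqrt{17}}{485}$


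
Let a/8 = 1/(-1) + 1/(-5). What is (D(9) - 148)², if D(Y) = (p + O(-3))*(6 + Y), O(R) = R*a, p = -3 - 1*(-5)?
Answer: 98596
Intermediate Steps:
a = -48/5 (a = 8*(1/(-1) + 1/(-5)) = 8*(1*(-1) + 1*(-⅕)) = 8*(-1 - ⅕) = 8*(-6/5) = -48/5 ≈ -9.6000)
p = 2 (p = -3 + 5 = 2)
O(R) = -48*R/5 (O(R) = R*(-48/5) = -48*R/5)
D(Y) = 924/5 + 154*Y/5 (D(Y) = (2 - 48/5*(-3))*(6 + Y) = (2 + 144/5)*(6 + Y) = 154*(6 + Y)/5 = 924/5 + 154*Y/5)
(D(9) - 148)² = ((924/5 + (154/5)*9) - 148)² = ((924/5 + 1386/5) - 148)² = (462 - 148)² = 314² = 98596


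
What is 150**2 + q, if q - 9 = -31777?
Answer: -9268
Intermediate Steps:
q = -31768 (q = 9 - 31777 = -31768)
150**2 + q = 150**2 - 31768 = 22500 - 31768 = -9268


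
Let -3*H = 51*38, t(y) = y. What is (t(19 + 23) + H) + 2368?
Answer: 1764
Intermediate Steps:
H = -646 (H = -17*38 = -1/3*1938 = -646)
(t(19 + 23) + H) + 2368 = ((19 + 23) - 646) + 2368 = (42 - 646) + 2368 = -604 + 2368 = 1764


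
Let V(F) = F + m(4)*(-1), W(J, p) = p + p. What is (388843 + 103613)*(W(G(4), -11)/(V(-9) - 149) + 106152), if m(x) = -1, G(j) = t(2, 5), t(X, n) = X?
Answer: 8207215556016/157 ≈ 5.2275e+10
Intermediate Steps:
G(j) = 2
W(J, p) = 2*p
V(F) = 1 + F (V(F) = F - 1*(-1) = F + 1 = 1 + F)
(388843 + 103613)*(W(G(4), -11)/(V(-9) - 149) + 106152) = (388843 + 103613)*((2*(-11))/((1 - 9) - 149) + 106152) = 492456*(-22/(-8 - 149) + 106152) = 492456*(-22/(-157) + 106152) = 492456*(-1/157*(-22) + 106152) = 492456*(22/157 + 106152) = 492456*(16665886/157) = 8207215556016/157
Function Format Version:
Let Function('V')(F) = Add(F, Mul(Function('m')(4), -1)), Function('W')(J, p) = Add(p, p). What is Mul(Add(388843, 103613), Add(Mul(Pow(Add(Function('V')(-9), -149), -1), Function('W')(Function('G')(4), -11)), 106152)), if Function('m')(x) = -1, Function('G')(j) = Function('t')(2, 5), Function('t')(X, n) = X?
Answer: Rational(8207215556016, 157) ≈ 5.2275e+10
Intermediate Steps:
Function('G')(j) = 2
Function('W')(J, p) = Mul(2, p)
Function('V')(F) = Add(1, F) (Function('V')(F) = Add(F, Mul(-1, -1)) = Add(F, 1) = Add(1, F))
Mul(Add(388843, 103613), Add(Mul(Pow(Add(Function('V')(-9), -149), -1), Function('W')(Function('G')(4), -11)), 106152)) = Mul(Add(388843, 103613), Add(Mul(Pow(Add(Add(1, -9), -149), -1), Mul(2, -11)), 106152)) = Mul(492456, Add(Mul(Pow(Add(-8, -149), -1), -22), 106152)) = Mul(492456, Add(Mul(Pow(-157, -1), -22), 106152)) = Mul(492456, Add(Mul(Rational(-1, 157), -22), 106152)) = Mul(492456, Add(Rational(22, 157), 106152)) = Mul(492456, Rational(16665886, 157)) = Rational(8207215556016, 157)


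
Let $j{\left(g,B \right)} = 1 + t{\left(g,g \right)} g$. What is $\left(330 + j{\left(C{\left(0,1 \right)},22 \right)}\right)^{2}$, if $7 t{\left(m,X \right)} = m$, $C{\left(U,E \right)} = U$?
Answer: $109561$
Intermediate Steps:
$t{\left(m,X \right)} = \frac{m}{7}$
$j{\left(g,B \right)} = 1 + \frac{g^{2}}{7}$ ($j{\left(g,B \right)} = 1 + \frac{g}{7} g = 1 + \frac{g^{2}}{7}$)
$\left(330 + j{\left(C{\left(0,1 \right)},22 \right)}\right)^{2} = \left(330 + \left(1 + \frac{0^{2}}{7}\right)\right)^{2} = \left(330 + \left(1 + \frac{1}{7} \cdot 0\right)\right)^{2} = \left(330 + \left(1 + 0\right)\right)^{2} = \left(330 + 1\right)^{2} = 331^{2} = 109561$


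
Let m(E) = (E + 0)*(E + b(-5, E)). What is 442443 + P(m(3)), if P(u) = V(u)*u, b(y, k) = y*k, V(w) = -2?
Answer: 442515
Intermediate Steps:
b(y, k) = k*y
m(E) = -4*E² (m(E) = (E + 0)*(E + E*(-5)) = E*(E - 5*E) = E*(-4*E) = -4*E²)
P(u) = -2*u
442443 + P(m(3)) = 442443 - (-8)*3² = 442443 - (-8)*9 = 442443 - 2*(-36) = 442443 + 72 = 442515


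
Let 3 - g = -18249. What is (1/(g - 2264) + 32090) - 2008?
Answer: 480951017/15988 ≈ 30082.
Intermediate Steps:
g = 18252 (g = 3 - 1*(-18249) = 3 + 18249 = 18252)
(1/(g - 2264) + 32090) - 2008 = (1/(18252 - 2264) + 32090) - 2008 = (1/15988 + 32090) - 2008 = 513054921/15988 - 2008 = 480951017/15988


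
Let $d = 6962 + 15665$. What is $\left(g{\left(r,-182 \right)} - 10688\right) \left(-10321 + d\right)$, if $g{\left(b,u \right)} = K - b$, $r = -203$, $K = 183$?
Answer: $-126776412$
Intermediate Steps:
$d = 22627$
$g{\left(b,u \right)} = 183 - b$
$\left(g{\left(r,-182 \right)} - 10688\right) \left(-10321 + d\right) = \left(\left(183 - -203\right) - 10688\right) \left(-10321 + 22627\right) = \left(\left(183 + 203\right) - 10688\right) 12306 = \left(386 - 10688\right) 12306 = \left(-10302\right) 12306 = -126776412$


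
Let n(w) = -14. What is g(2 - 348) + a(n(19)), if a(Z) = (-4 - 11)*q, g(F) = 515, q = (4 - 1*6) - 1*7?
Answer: 650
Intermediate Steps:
q = -9 (q = (4 - 6) - 7 = -2 - 7 = -9)
a(Z) = 135 (a(Z) = (-4 - 11)*(-9) = -15*(-9) = 135)
g(2 - 348) + a(n(19)) = 515 + 135 = 650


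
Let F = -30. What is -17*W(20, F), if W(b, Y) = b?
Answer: -340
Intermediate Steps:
-17*W(20, F) = -17*20 = -340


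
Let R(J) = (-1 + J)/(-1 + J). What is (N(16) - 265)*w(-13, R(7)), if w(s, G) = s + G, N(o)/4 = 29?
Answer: 1788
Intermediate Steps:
N(o) = 116 (N(o) = 4*29 = 116)
R(J) = 1
w(s, G) = G + s
(N(16) - 265)*w(-13, R(7)) = (116 - 265)*(1 - 13) = -149*(-12) = 1788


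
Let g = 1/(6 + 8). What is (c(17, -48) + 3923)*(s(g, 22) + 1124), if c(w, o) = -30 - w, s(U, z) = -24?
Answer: 4263600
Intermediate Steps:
g = 1/14 ≈ 0.071429
(c(17, -48) + 3923)*(s(g, 22) + 1124) = ((-30 - 1*17) + 3923)*(-24 + 1124) = ((-30 - 17) + 3923)*1100 = (-47 + 3923)*1100 = 3876*1100 = 4263600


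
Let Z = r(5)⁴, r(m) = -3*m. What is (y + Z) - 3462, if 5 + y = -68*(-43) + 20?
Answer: 50102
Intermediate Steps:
Z = 50625 (Z = (-3*5)⁴ = (-15)⁴ = 50625)
y = 2939 (y = -5 + (-68*(-43) + 20) = -5 + (2924 + 20) = -5 + 2944 = 2939)
(y + Z) - 3462 = (2939 + 50625) - 3462 = 53564 - 3462 = 50102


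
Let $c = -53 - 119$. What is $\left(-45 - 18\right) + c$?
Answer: $-235$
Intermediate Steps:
$c = -172$ ($c = -53 - 119 = -172$)
$\left(-45 - 18\right) + c = \left(-45 - 18\right) - 172 = -63 - 172 = -235$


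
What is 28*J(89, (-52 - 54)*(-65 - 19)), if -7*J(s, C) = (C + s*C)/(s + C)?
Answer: -3205440/8993 ≈ -356.44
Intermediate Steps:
J(s, C) = -(C + C*s)/(7*(C + s)) (J(s, C) = -(C + s*C)/(7*(s + C)) = -(C + C*s)/(7*(C + s)))
28*J(89, (-52 - 54)*(-65 - 19)) = 28*(-(-52 - 54)*(-65 - 19)*(1 + 89)/(7*((-52 - 54)*(-65 - 19)) + 7*89)) = 28*(-1*(-106*(-84))*90/(7*(-106*(-84)) + 623)) = 28*(-1*8904*90/(7*8904 + 623)) = 28*(-1*8904*90/(62328 + 623)) = 28*(-1*8904*90/62951) = 28*(-1*8904*1/62951*90) = 28*(-114480/8993) = -3205440/8993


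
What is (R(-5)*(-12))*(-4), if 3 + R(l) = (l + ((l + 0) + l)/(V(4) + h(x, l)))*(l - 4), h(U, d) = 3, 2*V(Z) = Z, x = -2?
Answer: 2880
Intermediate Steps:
V(Z) = Z/2
R(l) = -3 + 7*l*(-4 + l)/5 (R(l) = -3 + (l + ((l + 0) + l)/((1/2)*4 + 3))*(l - 4) = -3 + (l + (l + l)/(2 + 3))*(-4 + l) = -3 + (l + (2*l)/5)*(-4 + l) = -3 + (l + (2*l)*(1/5))*(-4 + l) = -3 + (l + 2*l/5)*(-4 + l) = -3 + (7*l/5)*(-4 + l) = -3 + 7*l*(-4 + l)/5)
(R(-5)*(-12))*(-4) = ((-3 - 28/5*(-5) + (7/5)*(-5)**2)*(-12))*(-4) = ((-3 + 28 + (7/5)*25)*(-12))*(-4) = ((-3 + 28 + 35)*(-12))*(-4) = (60*(-12))*(-4) = -720*(-4) = 2880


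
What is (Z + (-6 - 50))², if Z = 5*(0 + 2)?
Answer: 2116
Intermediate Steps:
Z = 10 (Z = 5*2 = 10)
(Z + (-6 - 50))² = (10 + (-6 - 50))² = (10 - 56)² = (-46)² = 2116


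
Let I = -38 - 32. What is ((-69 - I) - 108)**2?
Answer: 11449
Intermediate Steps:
I = -70
((-69 - I) - 108)**2 = ((-69 - 1*(-70)) - 108)**2 = ((-69 + 70) - 108)**2 = (1 - 108)**2 = (-107)**2 = 11449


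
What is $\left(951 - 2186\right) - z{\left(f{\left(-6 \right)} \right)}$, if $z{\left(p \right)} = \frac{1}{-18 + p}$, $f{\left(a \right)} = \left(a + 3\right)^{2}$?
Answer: $- \frac{11114}{9} \approx -1234.9$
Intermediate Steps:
$f{\left(a \right)} = \left(3 + a\right)^{2}$
$\left(951 - 2186\right) - z{\left(f{\left(-6 \right)} \right)} = \left(951 - 2186\right) - \frac{1}{-18 + \left(3 - 6\right)^{2}} = -1235 - \frac{1}{-18 + \left(-3\right)^{2}} = -1235 - \frac{1}{-18 + 9} = -1235 - \frac{1}{-9} = -1235 - - \frac{1}{9} = -1235 + \frac{1}{9} = - \frac{11114}{9}$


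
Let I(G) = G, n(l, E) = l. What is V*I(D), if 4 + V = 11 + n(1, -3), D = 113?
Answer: 904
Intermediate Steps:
V = 8 (V = -4 + (11 + 1) = -4 + 12 = 8)
V*I(D) = 8*113 = 904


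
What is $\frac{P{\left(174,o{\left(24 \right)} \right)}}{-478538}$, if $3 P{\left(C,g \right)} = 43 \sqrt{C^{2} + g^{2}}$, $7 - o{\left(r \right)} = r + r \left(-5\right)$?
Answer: $- \frac{43 \sqrt{40885}}{1435614} \approx -0.0060564$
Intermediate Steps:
$o{\left(r \right)} = 7 + 4 r$ ($o{\left(r \right)} = 7 - \left(r + r \left(-5\right)\right) = 7 - \left(r - 5 r\right) = 7 - - 4 r = 7 + 4 r$)
$P{\left(C,g \right)} = \frac{43 \sqrt{C^{2} + g^{2}}}{3}$
$\frac{P{\left(174,o{\left(24 \right)} \right)}}{-478538} = \frac{\frac{43}{3} \sqrt{174^{2} + \left(7 + 4 \cdot 24\right)^{2}}}{-478538} = \frac{43 \sqrt{30276 + \left(7 + 96\right)^{2}}}{3} \left(- \frac{1}{478538}\right) = \frac{43 \sqrt{30276 + 103^{2}}}{3} \left(- \frac{1}{478538}\right) = \frac{43 \sqrt{30276 + 10609}}{3} \left(- \frac{1}{478538}\right) = \frac{43 \sqrt{40885}}{3} \left(- \frac{1}{478538}\right) = - \frac{43 \sqrt{40885}}{1435614}$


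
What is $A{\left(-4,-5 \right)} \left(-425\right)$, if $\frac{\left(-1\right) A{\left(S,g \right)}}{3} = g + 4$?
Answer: $-1275$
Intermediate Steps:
$A{\left(S,g \right)} = -12 - 3 g$ ($A{\left(S,g \right)} = - 3 \left(g + 4\right) = - 3 \left(4 + g\right) = -12 - 3 g$)
$A{\left(-4,-5 \right)} \left(-425\right) = \left(-12 - -15\right) \left(-425\right) = \left(-12 + 15\right) \left(-425\right) = 3 \left(-425\right) = -1275$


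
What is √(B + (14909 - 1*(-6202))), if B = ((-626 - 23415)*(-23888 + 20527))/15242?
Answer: √6136058255446/15242 ≈ 162.52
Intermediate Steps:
B = 80801801/15242 (B = -24041*(-3361)*(1/15242) = 80801801*(1/15242) = 80801801/15242 ≈ 5301.3)
√(B + (14909 - 1*(-6202))) = √(80801801/15242 + (14909 - 1*(-6202))) = √(80801801/15242 + (14909 + 6202)) = √(80801801/15242 + 21111) = √(402575663/15242) = √6136058255446/15242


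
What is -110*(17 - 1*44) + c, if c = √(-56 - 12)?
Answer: 2970 + 2*I*√17 ≈ 2970.0 + 8.2462*I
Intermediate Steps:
c = 2*I*√17 (c = √(-68) = 2*I*√17 ≈ 8.2462*I)
-110*(17 - 1*44) + c = -110*(17 - 1*44) + 2*I*√17 = -110*(17 - 44) + 2*I*√17 = -110*(-27) + 2*I*√17 = 2970 + 2*I*√17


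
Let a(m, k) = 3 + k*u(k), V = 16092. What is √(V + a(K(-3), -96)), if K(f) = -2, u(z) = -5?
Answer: 5*√663 ≈ 128.74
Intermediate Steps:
a(m, k) = 3 - 5*k (a(m, k) = 3 + k*(-5) = 3 - 5*k)
√(V + a(K(-3), -96)) = √(16092 + (3 - 5*(-96))) = √(16092 + (3 + 480)) = √(16092 + 483) = √16575 = 5*√663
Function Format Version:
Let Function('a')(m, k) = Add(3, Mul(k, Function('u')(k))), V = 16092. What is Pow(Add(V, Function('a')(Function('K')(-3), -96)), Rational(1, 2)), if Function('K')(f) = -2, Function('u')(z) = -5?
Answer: Mul(5, Pow(663, Rational(1, 2))) ≈ 128.74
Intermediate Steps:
Function('a')(m, k) = Add(3, Mul(-5, k)) (Function('a')(m, k) = Add(3, Mul(k, -5)) = Add(3, Mul(-5, k)))
Pow(Add(V, Function('a')(Function('K')(-3), -96)), Rational(1, 2)) = Pow(Add(16092, Add(3, Mul(-5, -96))), Rational(1, 2)) = Pow(Add(16092, Add(3, 480)), Rational(1, 2)) = Pow(Add(16092, 483), Rational(1, 2)) = Pow(16575, Rational(1, 2)) = Mul(5, Pow(663, Rational(1, 2)))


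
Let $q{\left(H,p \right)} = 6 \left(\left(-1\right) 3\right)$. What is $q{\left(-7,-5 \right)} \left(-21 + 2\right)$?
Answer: $342$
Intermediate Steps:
$q{\left(H,p \right)} = -18$ ($q{\left(H,p \right)} = 6 \left(-3\right) = -18$)
$q{\left(-7,-5 \right)} \left(-21 + 2\right) = - 18 \left(-21 + 2\right) = \left(-18\right) \left(-19\right) = 342$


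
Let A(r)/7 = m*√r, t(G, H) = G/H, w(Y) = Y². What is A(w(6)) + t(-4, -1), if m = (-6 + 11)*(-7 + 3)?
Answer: -836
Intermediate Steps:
m = -20 (m = 5*(-4) = -20)
t(G, H) = G/H
A(r) = -140*√r (A(r) = 7*(-20*√r) = -140*√r)
A(w(6)) + t(-4, -1) = -140*√(6²) - 4/(-1) = -140*√36 - 4*(-1) = -140*6 + 4 = -840 + 4 = -836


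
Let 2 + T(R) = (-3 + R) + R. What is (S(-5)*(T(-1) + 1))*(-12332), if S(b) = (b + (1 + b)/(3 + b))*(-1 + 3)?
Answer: -443952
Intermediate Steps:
T(R) = -5 + 2*R (T(R) = -2 + ((-3 + R) + R) = -2 + (-3 + 2*R) = -5 + 2*R)
S(b) = 2*b + 2*(1 + b)/(3 + b) (S(b) = (b + (1 + b)/(3 + b))*2 = 2*b + 2*(1 + b)/(3 + b))
(S(-5)*(T(-1) + 1))*(-12332) = ((2*(1 + (-5)² + 4*(-5))/(3 - 5))*((-5 + 2*(-1)) + 1))*(-12332) = ((2*(1 + 25 - 20)/(-2))*((-5 - 2) + 1))*(-12332) = ((2*(-½)*6)*(-7 + 1))*(-12332) = -6*(-6)*(-12332) = 36*(-12332) = -443952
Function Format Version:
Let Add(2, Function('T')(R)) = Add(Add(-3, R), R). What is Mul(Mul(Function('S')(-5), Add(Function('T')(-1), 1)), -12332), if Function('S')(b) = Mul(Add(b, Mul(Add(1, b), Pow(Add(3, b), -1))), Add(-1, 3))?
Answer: -443952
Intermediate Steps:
Function('T')(R) = Add(-5, Mul(2, R)) (Function('T')(R) = Add(-2, Add(Add(-3, R), R)) = Add(-2, Add(-3, Mul(2, R))) = Add(-5, Mul(2, R)))
Function('S')(b) = Add(Mul(2, b), Mul(2, Pow(Add(3, b), -1), Add(1, b))) (Function('S')(b) = Mul(Add(b, Mul(Pow(Add(3, b), -1), Add(1, b))), 2) = Add(Mul(2, b), Mul(2, Pow(Add(3, b), -1), Add(1, b))))
Mul(Mul(Function('S')(-5), Add(Function('T')(-1), 1)), -12332) = Mul(Mul(Mul(2, Pow(Add(3, -5), -1), Add(1, Pow(-5, 2), Mul(4, -5))), Add(Add(-5, Mul(2, -1)), 1)), -12332) = Mul(Mul(Mul(2, Pow(-2, -1), Add(1, 25, -20)), Add(Add(-5, -2), 1)), -12332) = Mul(Mul(Mul(2, Rational(-1, 2), 6), Add(-7, 1)), -12332) = Mul(Mul(-6, -6), -12332) = Mul(36, -12332) = -443952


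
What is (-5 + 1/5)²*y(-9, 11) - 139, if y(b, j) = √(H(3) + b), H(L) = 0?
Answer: -139 + 1728*I/25 ≈ -139.0 + 69.12*I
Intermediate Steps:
y(b, j) = √b (y(b, j) = √(0 + b) = √b)
(-5 + 1/5)²*y(-9, 11) - 139 = (-5 + 1/5)²*√(-9) - 139 = (-5 + ⅕)²*(3*I) - 139 = (-24/5)²*(3*I) - 139 = 576*(3*I)/25 - 139 = 1728*I/25 - 139 = -139 + 1728*I/25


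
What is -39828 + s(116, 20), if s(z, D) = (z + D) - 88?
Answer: -39780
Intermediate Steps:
s(z, D) = -88 + D + z (s(z, D) = (D + z) - 88 = -88 + D + z)
-39828 + s(116, 20) = -39828 + (-88 + 20 + 116) = -39828 + 48 = -39780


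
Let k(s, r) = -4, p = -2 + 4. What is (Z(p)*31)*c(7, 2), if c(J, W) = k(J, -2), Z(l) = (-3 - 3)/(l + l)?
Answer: 186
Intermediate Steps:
p = 2
Z(l) = -3/l (Z(l) = -6*1/(2*l) = -3/l)
c(J, W) = -4
(Z(p)*31)*c(7, 2) = (-3/2*31)*(-4) = (-3*½*31)*(-4) = -3/2*31*(-4) = -93/2*(-4) = 186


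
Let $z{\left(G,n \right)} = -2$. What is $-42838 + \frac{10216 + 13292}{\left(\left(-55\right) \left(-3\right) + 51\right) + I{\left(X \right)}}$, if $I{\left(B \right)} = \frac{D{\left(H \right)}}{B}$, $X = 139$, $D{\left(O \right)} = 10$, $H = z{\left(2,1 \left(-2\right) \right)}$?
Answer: $- \frac{641664440}{15017} \approx -42729.0$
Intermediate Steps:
$H = -2$
$I{\left(B \right)} = \frac{10}{B}$
$-42838 + \frac{10216 + 13292}{\left(\left(-55\right) \left(-3\right) + 51\right) + I{\left(X \right)}} = -42838 + \frac{10216 + 13292}{\left(\left(-55\right) \left(-3\right) + 51\right) + \frac{10}{139}} = -42838 + \frac{23508}{\left(165 + 51\right) + 10 \cdot \frac{1}{139}} = -42838 + \frac{23508}{216 + \frac{10}{139}} = -42838 + \frac{23508}{\frac{30034}{139}} = -42838 + 23508 \cdot \frac{139}{30034} = -42838 + \frac{1633806}{15017} = - \frac{641664440}{15017}$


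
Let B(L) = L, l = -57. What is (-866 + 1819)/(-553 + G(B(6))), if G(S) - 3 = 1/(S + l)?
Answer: -48603/28051 ≈ -1.7327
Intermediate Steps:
G(S) = 3 + 1/(-57 + S) (G(S) = 3 + 1/(S - 57) = 3 + 1/(-57 + S))
(-866 + 1819)/(-553 + G(B(6))) = (-866 + 1819)/(-553 + (-170 + 3*6)/(-57 + 6)) = 953/(-553 + (-170 + 18)/(-51)) = 953/(-553 - 1/51*(-152)) = 953/(-553 + 152/51) = 953/(-28051/51) = 953*(-51/28051) = -48603/28051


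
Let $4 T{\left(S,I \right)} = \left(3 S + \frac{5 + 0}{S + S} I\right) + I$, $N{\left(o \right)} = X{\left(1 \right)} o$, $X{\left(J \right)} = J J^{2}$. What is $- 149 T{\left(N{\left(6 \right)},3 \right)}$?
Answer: $- \frac{13261}{16} \approx -828.81$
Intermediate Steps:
$X{\left(J \right)} = J^{3}$
$N{\left(o \right)} = o$ ($N{\left(o \right)} = 1^{3} o = 1 o = o$)
$T{\left(S,I \right)} = \frac{I}{4} + \frac{3 S}{4} + \frac{5 I}{8 S}$ ($T{\left(S,I \right)} = \frac{\left(3 S + \frac{5 + 0}{S + S} I\right) + I}{4} = \frac{\left(3 S + \frac{5}{2 S} I\right) + I}{4} = \frac{\left(3 S + \frac{5 I}{2 S}\right) + I}{4} = \frac{I + 3 S + \frac{5 I}{2 S}}{4} = \frac{I}{4} + \frac{3 S}{4} + \frac{5 I}{8 S}$)
$- 149 T{\left(N{\left(6 \right)},3 \right)} = - 149 \frac{5 \cdot 3 + 2 \cdot 6 \left(3 + 3 \cdot 6\right)}{8 \cdot 6} = - 149 \cdot \frac{1}{8} \cdot \frac{1}{6} \left(15 + 2 \cdot 6 \left(3 + 18\right)\right) = - 149 \cdot \frac{1}{8} \cdot \frac{1}{6} \left(15 + 2 \cdot 6 \cdot 21\right) = - 149 \cdot \frac{1}{8} \cdot \frac{1}{6} \left(15 + 252\right) = - 149 \cdot \frac{1}{8} \cdot \frac{1}{6} \cdot 267 = \left(-149\right) \frac{89}{16} = - \frac{13261}{16}$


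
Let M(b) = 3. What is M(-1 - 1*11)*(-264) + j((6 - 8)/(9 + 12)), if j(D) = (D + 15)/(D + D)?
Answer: -3481/4 ≈ -870.25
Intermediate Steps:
j(D) = (15 + D)/(2*D) (j(D) = (15 + D)/((2*D)) = (15 + D)*(1/(2*D)) = (15 + D)/(2*D))
M(-1 - 1*11)*(-264) + j((6 - 8)/(9 + 12)) = 3*(-264) + (15 + (6 - 8)/(9 + 12))/(2*(((6 - 8)/(9 + 12)))) = -792 + (15 - 2/21)/(2*((-2/21))) = -792 + (15 - 2*1/21)/(2*((-2*1/21))) = -792 + (15 - 2/21)/(2*(-2/21)) = -792 + (½)*(-21/2)*(313/21) = -792 - 313/4 = -3481/4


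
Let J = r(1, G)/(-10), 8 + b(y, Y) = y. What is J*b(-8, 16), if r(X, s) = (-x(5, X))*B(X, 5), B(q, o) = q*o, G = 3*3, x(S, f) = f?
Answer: -8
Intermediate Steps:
G = 9
b(y, Y) = -8 + y
B(q, o) = o*q
r(X, s) = -5*X² (r(X, s) = (-X)*(5*X) = -5*X²)
J = ½ (J = -5*1²/(-10) = -5*1*(-⅒) = -5*(-⅒) = ½ ≈ 0.50000)
J*b(-8, 16) = (-8 - 8)/2 = (½)*(-16) = -8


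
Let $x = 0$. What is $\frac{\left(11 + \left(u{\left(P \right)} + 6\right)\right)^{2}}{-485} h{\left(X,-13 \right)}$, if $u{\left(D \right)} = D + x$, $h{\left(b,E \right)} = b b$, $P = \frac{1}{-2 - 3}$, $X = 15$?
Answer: $- \frac{63504}{485} \approx -130.94$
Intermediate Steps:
$P = - \frac{1}{5}$ ($P = \frac{1}{-5} = - \frac{1}{5} \approx -0.2$)
$h{\left(b,E \right)} = b^{2}$
$u{\left(D \right)} = D$ ($u{\left(D \right)} = D + 0 = D$)
$\frac{\left(11 + \left(u{\left(P \right)} + 6\right)\right)^{2}}{-485} h{\left(X,-13 \right)} = \frac{\left(11 + \left(- \frac{1}{5} + 6\right)\right)^{2}}{-485} \cdot 15^{2} = \left(11 + \frac{29}{5}\right)^{2} \left(- \frac{1}{485}\right) 225 = \left(\frac{84}{5}\right)^{2} \left(- \frac{1}{485}\right) 225 = \frac{7056}{25} \left(- \frac{1}{485}\right) 225 = \left(- \frac{7056}{12125}\right) 225 = - \frac{63504}{485}$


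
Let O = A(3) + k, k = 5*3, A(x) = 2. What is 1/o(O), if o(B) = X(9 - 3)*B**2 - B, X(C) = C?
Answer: 1/1717 ≈ 0.00058241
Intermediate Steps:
k = 15
O = 17 (O = 2 + 15 = 17)
o(B) = -B + 6*B**2 (o(B) = (9 - 3)*B**2 - B = 6*B**2 - B = -B + 6*B**2)
1/o(O) = 1/(17*(-1 + 6*17)) = 1/(17*(-1 + 102)) = 1/(17*101) = 1/1717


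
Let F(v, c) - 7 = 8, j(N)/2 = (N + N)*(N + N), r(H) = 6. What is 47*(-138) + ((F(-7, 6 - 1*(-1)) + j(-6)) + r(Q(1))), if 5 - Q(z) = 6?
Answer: -6177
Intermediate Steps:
Q(z) = -1 (Q(z) = 5 - 1*6 = 5 - 6 = -1)
j(N) = 8*N² (j(N) = 2*((N + N)*(N + N)) = 2*((2*N)*(2*N)) = 2*(4*N²) = 8*N²)
F(v, c) = 15 (F(v, c) = 7 + 8 = 15)
47*(-138) + ((F(-7, 6 - 1*(-1)) + j(-6)) + r(Q(1))) = 47*(-138) + ((15 + 8*(-6)²) + 6) = -6486 + ((15 + 8*36) + 6) = -6486 + ((15 + 288) + 6) = -6486 + (303 + 6) = -6486 + 309 = -6177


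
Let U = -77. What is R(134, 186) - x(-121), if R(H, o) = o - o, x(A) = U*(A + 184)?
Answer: 4851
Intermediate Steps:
x(A) = -14168 - 77*A (x(A) = -77*(A + 184) = -77*(184 + A) = -14168 - 77*A)
R(H, o) = 0
R(134, 186) - x(-121) = 0 - (-14168 - 77*(-121)) = 0 - (-14168 + 9317) = 0 - 1*(-4851) = 0 + 4851 = 4851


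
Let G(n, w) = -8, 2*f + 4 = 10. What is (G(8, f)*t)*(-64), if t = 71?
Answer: 36352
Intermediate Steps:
f = 3 (f = -2 + (½)*10 = -2 + 5 = 3)
(G(8, f)*t)*(-64) = -8*71*(-64) = -568*(-64) = 36352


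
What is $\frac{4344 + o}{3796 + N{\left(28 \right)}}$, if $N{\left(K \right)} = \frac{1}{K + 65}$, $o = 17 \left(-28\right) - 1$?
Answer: $\frac{359631}{353029} \approx 1.0187$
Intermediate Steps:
$o = -477$ ($o = -476 - 1 = -477$)
$N{\left(K \right)} = \frac{1}{65 + K}$
$\frac{4344 + o}{3796 + N{\left(28 \right)}} = \frac{4344 - 477}{3796 + \frac{1}{65 + 28}} = \frac{3867}{3796 + \frac{1}{93}} = \frac{3867}{\frac{353029}{93}} = 3867 \cdot \frac{93}{353029} = \frac{359631}{353029}$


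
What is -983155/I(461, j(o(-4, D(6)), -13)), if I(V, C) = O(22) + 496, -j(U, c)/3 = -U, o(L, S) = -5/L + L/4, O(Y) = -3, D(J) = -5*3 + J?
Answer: -983155/493 ≈ -1994.2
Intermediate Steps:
D(J) = -15 + J
o(L, S) = -5/L + L/4 (o(L, S) = -5/L + L*(1/4) = -5/L + L/4)
j(U, c) = 3*U (j(U, c) = -(-3)*U = 3*U)
I(V, C) = 493 (I(V, C) = -3 + 496 = 493)
-983155/I(461, j(o(-4, D(6)), -13)) = -983155/493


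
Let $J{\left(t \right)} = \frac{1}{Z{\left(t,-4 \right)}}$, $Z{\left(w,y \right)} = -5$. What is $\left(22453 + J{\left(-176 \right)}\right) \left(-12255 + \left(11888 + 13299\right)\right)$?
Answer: $\frac{1451798048}{5} \approx 2.9036 \cdot 10^{8}$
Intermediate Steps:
$J{\left(t \right)} = - \frac{1}{5}$ ($J{\left(t \right)} = \frac{1}{-5} = - \frac{1}{5}$)
$\left(22453 + J{\left(-176 \right)}\right) \left(-12255 + \left(11888 + 13299\right)\right) = \left(22453 - \frac{1}{5}\right) \left(-12255 + \left(11888 + 13299\right)\right) = \frac{112264 \left(-12255 + 25187\right)}{5} = \frac{112264}{5} \cdot 12932 = \frac{1451798048}{5}$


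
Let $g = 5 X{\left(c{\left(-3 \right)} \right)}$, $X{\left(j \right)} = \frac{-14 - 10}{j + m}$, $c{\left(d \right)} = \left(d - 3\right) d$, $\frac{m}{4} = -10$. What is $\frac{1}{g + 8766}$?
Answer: $\frac{11}{96486} \approx 0.00011401$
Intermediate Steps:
$m = -40$ ($m = 4 \left(-10\right) = -40$)
$c{\left(d \right)} = d \left(-3 + d\right)$ ($c{\left(d \right)} = \left(-3 + d\right) d = d \left(-3 + d\right)$)
$X{\left(j \right)} = - \frac{24}{-40 + j}$ ($X{\left(j \right)} = \frac{-14 - 10}{j - 40} = - \frac{24}{-40 + j}$)
$g = \frac{60}{11}$ ($g = 5 \left(- \frac{24}{-40 - 3 \left(-3 - 3\right)}\right) = 5 \left(- \frac{24}{-40 - -18}\right) = 5 \left(- \frac{24}{-40 + 18}\right) = 5 \left(- \frac{24}{-22}\right) = 5 \left(\left(-24\right) \left(- \frac{1}{22}\right)\right) = 5 \cdot \frac{12}{11} = \frac{60}{11} \approx 5.4545$)
$\frac{1}{g + 8766} = \frac{1}{\frac{60}{11} + 8766} = \frac{1}{\frac{96486}{11}} = \frac{11}{96486}$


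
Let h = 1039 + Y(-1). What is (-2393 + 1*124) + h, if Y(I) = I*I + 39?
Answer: -1190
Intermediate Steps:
Y(I) = 39 + I² (Y(I) = I² + 39 = 39 + I²)
h = 1079 (h = 1039 + (39 + (-1)²) = 1039 + (39 + 1) = 1039 + 40 = 1079)
(-2393 + 1*124) + h = (-2393 + 1*124) + 1079 = (-2393 + 124) + 1079 = -2269 + 1079 = -1190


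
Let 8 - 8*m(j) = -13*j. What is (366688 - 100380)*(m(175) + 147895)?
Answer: 78923238611/2 ≈ 3.9462e+10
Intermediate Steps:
m(j) = 1 + 13*j/8 (m(j) = 1 - (-13)*j/8 = 1 + 13*j/8)
(366688 - 100380)*(m(175) + 147895) = (366688 - 100380)*((1 + (13/8)*175) + 147895) = 266308*((1 + 2275/8) + 147895) = 266308*(2283/8 + 147895) = 266308*(1185443/8) = 78923238611/2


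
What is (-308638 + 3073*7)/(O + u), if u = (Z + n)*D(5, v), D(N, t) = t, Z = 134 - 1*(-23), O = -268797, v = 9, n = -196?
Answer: 95709/89716 ≈ 1.0668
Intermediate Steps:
Z = 157 (Z = 134 + 23 = 157)
u = -351 (u = (157 - 196)*9 = -39*9 = -351)
(-308638 + 3073*7)/(O + u) = (-308638 + 3073*7)/(-268797 - 351) = (-308638 + 21511)/(-269148) = -287127*(-1/269148) = 95709/89716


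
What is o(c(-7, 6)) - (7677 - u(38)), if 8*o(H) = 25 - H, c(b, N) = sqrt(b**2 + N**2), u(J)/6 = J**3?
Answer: 2572465/8 - sqrt(85)/8 ≈ 3.2156e+5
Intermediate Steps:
u(J) = 6*J**3
c(b, N) = sqrt(N**2 + b**2)
o(H) = 25/8 - H/8 (o(H) = (25 - H)/8 = 25/8 - H/8)
o(c(-7, 6)) - (7677 - u(38)) = (25/8 - sqrt(6**2 + (-7)**2)/8) - (7677 - 6*38**3) = (25/8 - sqrt(36 + 49)/8) - (7677 - 6*54872) = (25/8 - sqrt(85)/8) - (7677 - 1*329232) = (25/8 - sqrt(85)/8) - (7677 - 329232) = (25/8 - sqrt(85)/8) - 1*(-321555) = (25/8 - sqrt(85)/8) + 321555 = 2572465/8 - sqrt(85)/8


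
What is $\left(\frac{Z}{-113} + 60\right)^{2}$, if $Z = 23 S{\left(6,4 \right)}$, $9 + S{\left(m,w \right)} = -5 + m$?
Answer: $\frac{48497296}{12769} \approx 3798.1$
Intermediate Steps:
$S{\left(m,w \right)} = -14 + m$ ($S{\left(m,w \right)} = -9 + \left(-5 + m\right) = -14 + m$)
$Z = -184$ ($Z = 23 \left(-14 + 6\right) = 23 \left(-8\right) = -184$)
$\left(\frac{Z}{-113} + 60\right)^{2} = \left(- \frac{184}{-113} + 60\right)^{2} = \left(\left(-184\right) \left(- \frac{1}{113}\right) + 60\right)^{2} = \left(\frac{184}{113} + 60\right)^{2} = \left(\frac{6964}{113}\right)^{2} = \frac{48497296}{12769}$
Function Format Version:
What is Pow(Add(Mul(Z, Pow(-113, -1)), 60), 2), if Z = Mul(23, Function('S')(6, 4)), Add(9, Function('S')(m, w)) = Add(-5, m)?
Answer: Rational(48497296, 12769) ≈ 3798.1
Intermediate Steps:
Function('S')(m, w) = Add(-14, m) (Function('S')(m, w) = Add(-9, Add(-5, m)) = Add(-14, m))
Z = -184 (Z = Mul(23, Add(-14, 6)) = Mul(23, -8) = -184)
Pow(Add(Mul(Z, Pow(-113, -1)), 60), 2) = Pow(Add(Mul(-184, Pow(-113, -1)), 60), 2) = Pow(Add(Mul(-184, Rational(-1, 113)), 60), 2) = Pow(Add(Rational(184, 113), 60), 2) = Pow(Rational(6964, 113), 2) = Rational(48497296, 12769)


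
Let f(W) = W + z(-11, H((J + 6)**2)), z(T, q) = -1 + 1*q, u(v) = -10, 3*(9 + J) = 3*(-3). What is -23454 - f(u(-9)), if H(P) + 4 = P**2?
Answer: -24735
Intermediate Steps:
J = -12 (J = -9 + (3*(-3))/3 = -9 + (1/3)*(-9) = -9 - 3 = -12)
H(P) = -4 + P**2
z(T, q) = -1 + q
f(W) = 1291 + W (f(W) = W + (-1 + (-4 + ((-12 + 6)**2)**2)) = W + (-1 + (-4 + ((-6)**2)**2)) = W + (-1 + (-4 + 36**2)) = W + (-1 + (-4 + 1296)) = W + (-1 + 1292) = W + 1291 = 1291 + W)
-23454 - f(u(-9)) = -23454 - (1291 - 10) = -23454 - 1*1281 = -23454 - 1281 = -24735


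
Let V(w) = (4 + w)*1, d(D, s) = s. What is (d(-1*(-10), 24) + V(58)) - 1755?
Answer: -1669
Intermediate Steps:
V(w) = 4 + w
(d(-1*(-10), 24) + V(58)) - 1755 = (24 + (4 + 58)) - 1755 = (24 + 62) - 1755 = 86 - 1755 = -1669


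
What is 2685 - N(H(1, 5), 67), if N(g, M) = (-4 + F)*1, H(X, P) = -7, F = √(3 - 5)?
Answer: 2689 - I*√2 ≈ 2689.0 - 1.4142*I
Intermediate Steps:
F = I*√2 (F = √(-2) = I*√2 ≈ 1.4142*I)
N(g, M) = -4 + I*√2 (N(g, M) = (-4 + I*√2)*1 = -4 + I*√2)
2685 - N(H(1, 5), 67) = 2685 - (-4 + I*√2) = 2685 + (4 - I*√2) = 2689 - I*√2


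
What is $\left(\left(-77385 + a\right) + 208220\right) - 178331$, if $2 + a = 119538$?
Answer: $72040$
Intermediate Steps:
$a = 119536$ ($a = -2 + 119538 = 119536$)
$\left(\left(-77385 + a\right) + 208220\right) - 178331 = \left(\left(-77385 + 119536\right) + 208220\right) - 178331 = \left(42151 + 208220\right) - 178331 = 250371 - 178331 = 72040$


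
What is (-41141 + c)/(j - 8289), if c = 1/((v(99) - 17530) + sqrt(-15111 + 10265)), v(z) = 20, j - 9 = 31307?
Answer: -6307017050448/3530096045771 - I*sqrt(4846)/7060192091542 ≈ -1.7866 - 9.86e-12*I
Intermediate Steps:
j = 31316 (j = 9 + 31307 = 31316)
c = 1/(-17510 + I*sqrt(4846)) (c = 1/((20 - 17530) + sqrt(-15111 + 10265)) = 1/(-17510 + sqrt(-4846)) = 1/(-17510 + I*sqrt(4846)) ≈ -5.7109e-5 - 2.27e-7*I)
(-41141 + c)/(j - 8289) = (-41141 + (-8755/153302473 - I*sqrt(4846)/306604946))/(31316 - 8289) = (-6307017050448/153302473 - I*sqrt(4846)/306604946)/23027 = (-6307017050448/153302473 - I*sqrt(4846)/306604946)*(1/23027) = -6307017050448/3530096045771 - I*sqrt(4846)/7060192091542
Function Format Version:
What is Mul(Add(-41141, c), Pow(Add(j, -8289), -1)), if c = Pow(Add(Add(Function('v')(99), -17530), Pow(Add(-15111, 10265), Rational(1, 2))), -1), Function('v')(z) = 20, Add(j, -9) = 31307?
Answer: Add(Rational(-6307017050448, 3530096045771), Mul(Rational(-1, 7060192091542), I, Pow(4846, Rational(1, 2)))) ≈ Add(-1.7866, Mul(-9.8600e-12, I))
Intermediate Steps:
j = 31316 (j = Add(9, 31307) = 31316)
c = Pow(Add(-17510, Mul(I, Pow(4846, Rational(1, 2)))), -1) (c = Pow(Add(Add(20, -17530), Pow(Add(-15111, 10265), Rational(1, 2))), -1) = Pow(Add(-17510, Pow(-4846, Rational(1, 2))), -1) = Pow(Add(-17510, Mul(I, Pow(4846, Rational(1, 2)))), -1) ≈ Add(-5.7109e-5, Mul(-2.270e-7, I)))
Mul(Add(-41141, c), Pow(Add(j, -8289), -1)) = Mul(Add(-41141, Add(Rational(-8755, 153302473), Mul(Rational(-1, 306604946), I, Pow(4846, Rational(1, 2))))), Pow(Add(31316, -8289), -1)) = Mul(Add(Rational(-6307017050448, 153302473), Mul(Rational(-1, 306604946), I, Pow(4846, Rational(1, 2)))), Pow(23027, -1)) = Mul(Add(Rational(-6307017050448, 153302473), Mul(Rational(-1, 306604946), I, Pow(4846, Rational(1, 2)))), Rational(1, 23027)) = Add(Rational(-6307017050448, 3530096045771), Mul(Rational(-1, 7060192091542), I, Pow(4846, Rational(1, 2))))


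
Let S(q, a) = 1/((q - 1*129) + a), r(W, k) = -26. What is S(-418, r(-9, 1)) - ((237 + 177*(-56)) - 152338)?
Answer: 92833448/573 ≈ 1.6201e+5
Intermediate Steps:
S(q, a) = 1/(-129 + a + q) (S(q, a) = 1/((q - 129) + a) = 1/((-129 + q) + a) = 1/(-129 + a + q))
S(-418, r(-9, 1)) - ((237 + 177*(-56)) - 152338) = 1/(-129 - 26 - 418) - ((237 + 177*(-56)) - 152338) = 1/(-573) - ((237 - 9912) - 152338) = -1/573 - (-9675 - 152338) = -1/573 - 1*(-162013) = -1/573 + 162013 = 92833448/573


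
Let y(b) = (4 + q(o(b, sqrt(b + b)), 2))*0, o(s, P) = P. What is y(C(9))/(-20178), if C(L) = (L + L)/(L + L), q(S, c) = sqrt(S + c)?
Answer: 0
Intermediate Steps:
C(L) = 1 (C(L) = (2*L)/((2*L)) = (2*L)*(1/(2*L)) = 1)
y(b) = 0 (y(b) = (4 + sqrt(sqrt(b + b) + 2))*0 = (4 + sqrt(sqrt(2*b) + 2))*0 = (4 + sqrt(sqrt(2)*sqrt(b) + 2))*0 = (4 + sqrt(2 + sqrt(2)*sqrt(b)))*0 = 0)
y(C(9))/(-20178) = 0/(-20178) = 0*(-1/20178) = 0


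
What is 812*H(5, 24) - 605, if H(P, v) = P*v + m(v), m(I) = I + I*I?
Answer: 584035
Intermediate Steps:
m(I) = I + I²
H(P, v) = P*v + v*(1 + v)
812*H(5, 24) - 605 = 812*(24*(1 + 5 + 24)) - 605 = 812*(24*30) - 605 = 812*720 - 605 = 584640 - 605 = 584035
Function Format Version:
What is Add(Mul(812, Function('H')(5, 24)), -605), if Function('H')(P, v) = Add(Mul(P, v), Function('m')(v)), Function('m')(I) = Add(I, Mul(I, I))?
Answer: 584035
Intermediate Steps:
Function('m')(I) = Add(I, Pow(I, 2))
Function('H')(P, v) = Add(Mul(P, v), Mul(v, Add(1, v)))
Add(Mul(812, Function('H')(5, 24)), -605) = Add(Mul(812, Mul(24, Add(1, 5, 24))), -605) = Add(Mul(812, Mul(24, 30)), -605) = Add(Mul(812, 720), -605) = Add(584640, -605) = 584035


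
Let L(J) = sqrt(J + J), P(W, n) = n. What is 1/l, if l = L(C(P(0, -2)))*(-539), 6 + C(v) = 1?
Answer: I*sqrt(10)/5390 ≈ 0.00058669*I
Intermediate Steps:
C(v) = -5 (C(v) = -6 + 1 = -5)
L(J) = sqrt(2)*sqrt(J) (L(J) = sqrt(2*J) = sqrt(2)*sqrt(J))
l = -539*I*sqrt(10) (l = (sqrt(2)*sqrt(-5))*(-539) = (sqrt(2)*(I*sqrt(5)))*(-539) = (I*sqrt(10))*(-539) = -539*I*sqrt(10) ≈ -1704.5*I)
1/l = 1/(-539*I*sqrt(10)) = I*sqrt(10)/5390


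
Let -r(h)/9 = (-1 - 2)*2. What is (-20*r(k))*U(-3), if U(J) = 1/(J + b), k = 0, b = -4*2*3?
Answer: 40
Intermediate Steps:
b = -24 (b = -8*3 = -24)
U(J) = 1/(-24 + J) (U(J) = 1/(J - 24) = 1/(-24 + J))
r(h) = 54 (r(h) = -9*(-1 - 2)*2 = -(-27)*2 = -9*(-6) = 54)
(-20*r(k))*U(-3) = (-20*54)/(-24 - 3) = -1080/(-27) = -1080*(-1/27) = 40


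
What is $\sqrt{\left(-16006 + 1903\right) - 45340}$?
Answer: $i \sqrt{59443} \approx 243.81 i$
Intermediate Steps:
$\sqrt{\left(-16006 + 1903\right) - 45340} = \sqrt{-14103 - 45340} = \sqrt{-59443} = i \sqrt{59443}$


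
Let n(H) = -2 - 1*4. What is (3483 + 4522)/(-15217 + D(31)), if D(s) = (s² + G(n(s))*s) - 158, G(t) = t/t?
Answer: -8005/14383 ≈ -0.55656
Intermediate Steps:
n(H) = -6 (n(H) = -2 - 4 = -6)
G(t) = 1
D(s) = -158 + s + s² (D(s) = (s² + 1*s) - 158 = (s² + s) - 158 = (s + s²) - 158 = -158 + s + s²)
(3483 + 4522)/(-15217 + D(31)) = (3483 + 4522)/(-15217 + (-158 + 31 + 31²)) = 8005/(-15217 + (-158 + 31 + 961)) = 8005/(-15217 + 834) = 8005/(-14383) = 8005*(-1/14383) = -8005/14383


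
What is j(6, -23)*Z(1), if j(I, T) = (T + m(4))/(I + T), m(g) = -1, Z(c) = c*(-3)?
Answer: -72/17 ≈ -4.2353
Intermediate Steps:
Z(c) = -3*c
j(I, T) = (-1 + T)/(I + T) (j(I, T) = (T - 1)/(I + T) = (-1 + T)/(I + T))
j(6, -23)*Z(1) = ((-1 - 23)/(6 - 23))*(-3*1) = (-24/(-17))*(-3) = -1/17*(-24)*(-3) = (24/17)*(-3) = -72/17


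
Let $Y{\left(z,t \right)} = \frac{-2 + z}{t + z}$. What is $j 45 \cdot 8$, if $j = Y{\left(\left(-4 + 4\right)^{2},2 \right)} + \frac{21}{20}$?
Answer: $18$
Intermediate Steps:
$Y{\left(z,t \right)} = \frac{-2 + z}{t + z}$
$j = \frac{1}{20}$ ($j = \frac{-2 + \left(-4 + 4\right)^{2}}{2 + \left(-4 + 4\right)^{2}} + \frac{21}{20} = \frac{-2 + 0^{2}}{2 + 0^{2}} + 21 \cdot \frac{1}{20} = \frac{-2 + 0}{2 + 0} + \frac{21}{20} = \frac{1}{2} \left(-2\right) + \frac{21}{20} = -1 + \frac{21}{20} = \frac{1}{20} \approx 0.05$)
$j 45 \cdot 8 = \frac{1}{20} \cdot 45 \cdot 8 = \frac{9}{4} \cdot 8 = 18$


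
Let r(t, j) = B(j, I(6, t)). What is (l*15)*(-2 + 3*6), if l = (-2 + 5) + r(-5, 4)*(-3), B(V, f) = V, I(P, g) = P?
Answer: -2160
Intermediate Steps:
r(t, j) = j
l = -9 (l = (-2 + 5) + 4*(-3) = 3 - 12 = -9)
(l*15)*(-2 + 3*6) = (-9*15)*(-2 + 3*6) = -135*(-2 + 18) = -135*16 = -2160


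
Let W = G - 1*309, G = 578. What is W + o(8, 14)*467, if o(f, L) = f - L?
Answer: -2533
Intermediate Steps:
W = 269 (W = 578 - 1*309 = 578 - 309 = 269)
W + o(8, 14)*467 = 269 + (8 - 1*14)*467 = 269 + (8 - 14)*467 = 269 - 6*467 = 269 - 2802 = -2533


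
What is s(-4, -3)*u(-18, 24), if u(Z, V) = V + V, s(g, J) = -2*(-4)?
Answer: 384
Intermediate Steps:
s(g, J) = 8
u(Z, V) = 2*V
s(-4, -3)*u(-18, 24) = 8*(2*24) = 8*48 = 384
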